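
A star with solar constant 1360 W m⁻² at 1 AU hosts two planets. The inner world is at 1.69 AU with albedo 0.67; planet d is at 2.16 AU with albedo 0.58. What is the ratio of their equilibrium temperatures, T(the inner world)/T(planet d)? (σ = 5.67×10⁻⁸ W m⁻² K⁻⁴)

T₁/T₂ ≈ 1.064

T_eq = [S₀(1−A)/(4σd²)]^(1/4), so T ∝ (1−A)^(1/4) / √d.
T₁ = [1360×0.33/(4×5.67×10⁻⁸×1.69²)]^(1/4) = 162.24 K.
T₂ = [1360×0.42/(4×5.67×10⁻⁸×2.16²)]^(1/4) = 152.43 K.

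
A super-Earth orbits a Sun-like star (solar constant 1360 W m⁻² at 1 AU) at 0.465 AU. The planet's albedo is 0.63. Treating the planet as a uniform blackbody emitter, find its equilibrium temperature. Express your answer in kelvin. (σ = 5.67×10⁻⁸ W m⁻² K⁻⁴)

Flux at 0.465 AU: S = 1360/0.465² = 6290 W m⁻².
Energy balance: absorbed = emitted ⇒ πR²·S(1−A) = 4πR²·σT_eq⁴, so T_eq⁴ = S(1−A)/(4σ).
T_eq = [6290 × 0.37 / (4 × 5.67×10⁻⁸)]^(1/4) = (1.03×10¹⁰)^(1/4) = 318 K.

T_eq ≈ 318 K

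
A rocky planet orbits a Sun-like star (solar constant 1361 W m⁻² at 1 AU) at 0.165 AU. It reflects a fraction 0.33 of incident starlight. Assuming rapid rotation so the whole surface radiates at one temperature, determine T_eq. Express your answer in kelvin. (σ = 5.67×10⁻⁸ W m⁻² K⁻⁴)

Flux at 0.165 AU: S = 1361/0.165² = 5.00×10⁴ W m⁻².
Energy balance: absorbed = emitted ⇒ πR²·S(1−A) = 4πR²·σT_eq⁴, so T_eq⁴ = S(1−A)/(4σ).
T_eq = [5.00×10⁴ × 0.67 / (4 × 5.67×10⁻⁸)]^(1/4) = (1.48×10¹¹)^(1/4) = 620 K.

T_eq ≈ 620 K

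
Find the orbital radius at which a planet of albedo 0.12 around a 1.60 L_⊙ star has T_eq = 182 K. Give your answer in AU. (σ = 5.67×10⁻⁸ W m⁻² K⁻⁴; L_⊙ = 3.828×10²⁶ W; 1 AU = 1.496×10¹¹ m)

L = 1.60 × 3.828×10²⁶ = 6.12×10²⁶ W.
From T_eq⁴ = L(1−A)/(16πσd²): d = √[L(1−A)/(16πσT_eq⁴)].
d = √[6.12×10²⁶ × 0.88 / (16π × 5.67×10⁻⁸ × (182)⁴)] = 4.15×10¹¹ m = 2.78 AU.

d ≈ 2.78 AU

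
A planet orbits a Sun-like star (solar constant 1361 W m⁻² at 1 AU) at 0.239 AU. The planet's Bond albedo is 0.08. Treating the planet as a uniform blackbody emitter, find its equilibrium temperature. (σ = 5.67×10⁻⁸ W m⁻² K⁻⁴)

T_eq ≈ 558 K

Flux at 0.239 AU: S = 1361/0.239² = 2.38×10⁴ W m⁻².
Energy balance: absorbed = emitted ⇒ πR²·S(1−A) = 4πR²·σT_eq⁴, so T_eq⁴ = S(1−A)/(4σ).
T_eq = [2.38×10⁴ × 0.92 / (4 × 5.67×10⁻⁸)]^(1/4) = (9.67×10¹⁰)^(1/4) = 558 K.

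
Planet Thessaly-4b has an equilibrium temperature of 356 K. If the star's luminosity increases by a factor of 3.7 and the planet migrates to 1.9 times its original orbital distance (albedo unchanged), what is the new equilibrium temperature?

T_eq ∝ L^(1/4) · d^(−1/2).
T′ = 356 × 3.7^(1/4) / 1.9^(1/2) = 358 K.

T_eq ≈ 358 K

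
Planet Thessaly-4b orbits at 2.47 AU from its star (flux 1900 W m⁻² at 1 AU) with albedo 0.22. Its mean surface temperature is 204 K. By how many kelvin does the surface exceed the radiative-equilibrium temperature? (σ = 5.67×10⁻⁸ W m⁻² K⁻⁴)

S = 1900/2.47² = 311.4 W m⁻².
T_eq = [S(1−A)/(4σ)]^(1/4) = [311.4×0.78/(4×5.67×10⁻⁸)]^(1/4) = 180.9 K.
ΔT = T_surf − T_eq = 204 − 180.9.

ΔT ≈ 23.1 K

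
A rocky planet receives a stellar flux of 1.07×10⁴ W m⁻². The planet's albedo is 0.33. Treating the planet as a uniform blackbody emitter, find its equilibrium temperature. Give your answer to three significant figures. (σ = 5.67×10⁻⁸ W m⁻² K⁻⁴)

T_eq ≈ 422 K

Energy balance: absorbed = emitted ⇒ πR²·S(1−A) = 4πR²·σT_eq⁴, so T_eq⁴ = S(1−A)/(4σ).
T_eq = [1.07×10⁴ × 0.67 / (4 × 5.67×10⁻⁸)]^(1/4) = (3.16×10¹⁰)^(1/4) = 422 K.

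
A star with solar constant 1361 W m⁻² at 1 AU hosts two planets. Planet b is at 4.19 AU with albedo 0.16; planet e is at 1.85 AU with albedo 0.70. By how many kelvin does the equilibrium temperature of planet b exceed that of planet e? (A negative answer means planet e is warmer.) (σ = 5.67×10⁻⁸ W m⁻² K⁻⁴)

T_eq = [S₀(1−A)/(4σd²)]^(1/4), so T ∝ (1−A)^(1/4) / √d.
T₁ = [1361×0.84/(4×5.67×10⁻⁸×4.19²)]^(1/4) = 130.17 K.
T₂ = [1361×0.30/(4×5.67×10⁻⁸×1.85²)]^(1/4) = 151.44 K.

ΔT ≈ -21.3 K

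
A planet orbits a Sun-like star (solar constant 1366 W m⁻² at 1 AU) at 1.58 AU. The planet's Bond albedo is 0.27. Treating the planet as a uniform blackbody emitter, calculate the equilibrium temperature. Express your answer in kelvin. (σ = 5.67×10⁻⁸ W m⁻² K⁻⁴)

Flux at 1.58 AU: S = 1366/1.58² = 547 W m⁻².
Energy balance: absorbed = emitted ⇒ πR²·S(1−A) = 4πR²·σT_eq⁴, so T_eq⁴ = S(1−A)/(4σ).
T_eq = [547 × 0.73 / (4 × 5.67×10⁻⁸)]^(1/4) = (1.76×10⁹)^(1/4) = 205 K.

T_eq ≈ 205 K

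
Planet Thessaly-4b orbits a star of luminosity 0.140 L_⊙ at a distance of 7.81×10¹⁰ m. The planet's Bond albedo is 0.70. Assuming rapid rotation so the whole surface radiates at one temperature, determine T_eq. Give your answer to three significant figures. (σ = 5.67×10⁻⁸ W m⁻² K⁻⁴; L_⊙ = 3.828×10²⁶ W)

L = 0.140 × 3.828×10²⁶ = 5.36×10²⁵ W.
Flux: S = L/(4πd²) = 5.36×10²⁵/(4π×(7.81×10¹⁰)²) = 699 W m⁻².
Energy balance: absorbed = emitted ⇒ πR²·S(1−A) = 4πR²·σT_eq⁴, so T_eq⁴ = S(1−A)/(4σ).
T_eq = [699 × 0.30 / (4 × 5.67×10⁻⁸)]^(1/4) = (9.25×10⁸)^(1/4) = 174 K.

T_eq ≈ 174 K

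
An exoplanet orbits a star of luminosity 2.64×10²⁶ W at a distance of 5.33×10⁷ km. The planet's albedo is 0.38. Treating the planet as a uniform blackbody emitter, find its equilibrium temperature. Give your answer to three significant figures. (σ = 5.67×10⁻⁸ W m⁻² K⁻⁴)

d = 5.33×10⁷ km = 5.33×10¹⁰ m.
Flux: S = L/(4πd²) = 2.64×10²⁶/(4π×(5.33×10¹⁰)²) = 7400 W m⁻².
Energy balance: absorbed = emitted ⇒ πR²·S(1−A) = 4πR²·σT_eq⁴, so T_eq⁴ = S(1−A)/(4σ).
T_eq = [7400 × 0.62 / (4 × 5.67×10⁻⁸)]^(1/4) = (2.02×10¹⁰)^(1/4) = 377 K.

T_eq ≈ 377 K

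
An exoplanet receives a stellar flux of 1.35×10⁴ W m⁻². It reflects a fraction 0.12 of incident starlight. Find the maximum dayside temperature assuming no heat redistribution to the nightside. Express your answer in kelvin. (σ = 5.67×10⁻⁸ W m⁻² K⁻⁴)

T_ss ≈ 677 K

With no redistribution each surface element balances locally: S(1−A) = σT⁴.
T = [1.35×10⁴ × 0.88 / 5.67×10⁻⁸]^(1/4) = (2.10×10¹¹)^(1/4) = 677 K.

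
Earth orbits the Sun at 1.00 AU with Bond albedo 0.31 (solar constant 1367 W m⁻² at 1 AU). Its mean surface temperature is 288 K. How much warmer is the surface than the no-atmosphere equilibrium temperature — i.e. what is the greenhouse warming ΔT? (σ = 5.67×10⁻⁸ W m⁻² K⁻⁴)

ΔT ≈ 34.1 K

S = 1367/1.00² = 1367 W m⁻².
T_eq = [S(1−A)/(4σ)]^(1/4) = [1367×0.69/(4×5.67×10⁻⁸)]^(1/4) = 253.9 K.
ΔT = T_surf − T_eq = 288 − 253.9.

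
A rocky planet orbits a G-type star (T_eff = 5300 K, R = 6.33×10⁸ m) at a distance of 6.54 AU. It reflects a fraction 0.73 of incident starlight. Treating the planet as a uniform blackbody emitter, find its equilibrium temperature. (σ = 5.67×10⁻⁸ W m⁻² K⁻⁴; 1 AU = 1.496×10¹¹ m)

T_eq ≈ 68.7 K

d = 6.54 AU = 9.78×10¹¹ m.
L = 4πR_⋆²σT_⋆⁴ = 4π(6.33×10⁸)² × 5.67×10⁻⁸ × (5300)⁴ = 2.25×10²⁶ W.
S = L/(4πd²) = 18.7 W m⁻².
Energy balance: absorbed = emitted ⇒ πR²·S(1−A) = 4πR²·σT_eq⁴, so T_eq⁴ = S(1−A)/(4σ).
T_eq = [18.7 × 0.27 / (4 × 5.67×10⁻⁸)]^(1/4) = (2.23×10⁷)^(1/4) = 68.7 K.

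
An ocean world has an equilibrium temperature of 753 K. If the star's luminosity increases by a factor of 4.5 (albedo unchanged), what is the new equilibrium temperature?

T_eq ∝ L^(1/4) · d^(−1/2).
T′ = 753 × 4.5^(1/4) = 1100 K.

T_eq ≈ 1100 K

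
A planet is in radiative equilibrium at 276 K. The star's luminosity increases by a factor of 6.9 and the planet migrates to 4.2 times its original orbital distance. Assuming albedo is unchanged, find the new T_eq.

T_eq ≈ 218 K

T_eq ∝ L^(1/4) · d^(−1/2).
T′ = 276 × 6.9^(1/4) / 4.2^(1/2) = 218 K.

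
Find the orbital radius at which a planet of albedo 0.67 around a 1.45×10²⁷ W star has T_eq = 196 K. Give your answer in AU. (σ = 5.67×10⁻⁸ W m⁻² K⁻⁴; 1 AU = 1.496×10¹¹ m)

From T_eq⁴ = L(1−A)/(16πσd²): d = √[L(1−A)/(16πσT_eq⁴)].
d = √[1.45×10²⁷ × 0.33 / (16π × 5.67×10⁻⁸ × (196)⁴)] = 3.37×10¹¹ m = 2.25 AU.

d ≈ 2.25 AU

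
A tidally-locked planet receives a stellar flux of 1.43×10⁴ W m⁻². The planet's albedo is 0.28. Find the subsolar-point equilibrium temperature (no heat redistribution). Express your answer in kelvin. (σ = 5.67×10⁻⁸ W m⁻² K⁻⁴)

At the subsolar point the surface absorbs S(1−A) and emits σT⁴ per unit area — no factor of 4, since only the local patch is in balance.
T = [1.43×10⁴ × 0.72 / 5.67×10⁻⁸]^(1/4) = (1.82×10¹¹)^(1/4) = 653 K.

T_ss ≈ 653 K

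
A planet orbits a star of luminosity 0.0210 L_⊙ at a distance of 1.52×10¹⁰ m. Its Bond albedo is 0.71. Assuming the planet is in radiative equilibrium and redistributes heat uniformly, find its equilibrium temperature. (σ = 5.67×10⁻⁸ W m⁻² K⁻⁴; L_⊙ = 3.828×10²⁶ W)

T_eq ≈ 244 K

L = 0.0210 × 3.828×10²⁶ = 8.04×10²⁴ W.
Flux: S = L/(4πd²) = 8.04×10²⁴/(4π×(1.52×10¹⁰)²) = 2770 W m⁻².
Energy balance: absorbed = emitted ⇒ πR²·S(1−A) = 4πR²·σT_eq⁴, so T_eq⁴ = S(1−A)/(4σ).
T_eq = [2770 × 0.29 / (4 × 5.67×10⁻⁸)]^(1/4) = (3.54×10⁹)^(1/4) = 244 K.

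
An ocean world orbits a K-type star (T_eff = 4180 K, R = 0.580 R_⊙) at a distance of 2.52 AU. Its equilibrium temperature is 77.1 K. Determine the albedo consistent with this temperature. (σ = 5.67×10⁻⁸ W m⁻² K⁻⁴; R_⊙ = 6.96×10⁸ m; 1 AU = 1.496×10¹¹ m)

R_⋆ = 0.580 × 6.96×10⁸ = 4.04×10⁸ m.
d = 2.52 AU = 3.77×10¹¹ m.
L = 4πR_⋆²σT_⋆⁴ = 4π(4.04×10⁸)² × 5.67×10⁻⁸ × (4180)⁴ = 3.54×10²⁵ W.
S = L/(4πd²) = 19.8 W m⁻².
From T_eq⁴ = S(1−A)/(4σ): 1−A = 4σT_eq⁴/S.
1−A = 4 × 5.67×10⁻⁸ × (77.1)⁴ / 19.8 = 0.404.

A ≈ 0.60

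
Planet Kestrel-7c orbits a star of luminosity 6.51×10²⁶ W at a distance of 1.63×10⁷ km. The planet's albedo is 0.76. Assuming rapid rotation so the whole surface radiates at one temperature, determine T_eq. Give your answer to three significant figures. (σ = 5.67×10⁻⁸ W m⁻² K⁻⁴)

d = 1.63×10⁷ km = 1.63×10¹⁰ m.
Flux: S = L/(4πd²) = 6.51×10²⁶/(4π×(1.63×10¹⁰)²) = 1.95×10⁵ W m⁻².
Energy balance: absorbed = emitted ⇒ πR²·S(1−A) = 4πR²·σT_eq⁴, so T_eq⁴ = S(1−A)/(4σ).
T_eq = [1.95×10⁵ × 0.24 / (4 × 5.67×10⁻⁸)]^(1/4) = (2.06×10¹¹)^(1/4) = 674 K.

T_eq ≈ 674 K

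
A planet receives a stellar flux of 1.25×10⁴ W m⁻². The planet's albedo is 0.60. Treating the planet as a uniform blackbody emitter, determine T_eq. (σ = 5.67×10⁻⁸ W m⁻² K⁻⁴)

Energy balance: absorbed = emitted ⇒ πR²·S(1−A) = 4πR²·σT_eq⁴, so T_eq⁴ = S(1−A)/(4σ).
T_eq = [1.25×10⁴ × 0.40 / (4 × 5.67×10⁻⁸)]^(1/4) = (2.20×10¹⁰)^(1/4) = 385 K.

T_eq ≈ 385 K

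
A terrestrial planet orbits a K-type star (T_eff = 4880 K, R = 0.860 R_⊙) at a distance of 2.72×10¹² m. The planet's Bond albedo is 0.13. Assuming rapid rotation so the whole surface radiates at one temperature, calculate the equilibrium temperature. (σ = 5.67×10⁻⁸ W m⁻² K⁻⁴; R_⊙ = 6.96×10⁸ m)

R_⋆ = 0.860 × 6.96×10⁸ = 5.99×10⁸ m.
L = 4πR_⋆²σT_⋆⁴ = 4π(5.99×10⁸)² × 5.67×10⁻⁸ × (4880)⁴ = 1.45×10²⁶ W.
S = L/(4πd²) = 1.56 W m⁻².
Energy balance: absorbed = emitted ⇒ πR²·S(1−A) = 4πR²·σT_eq⁴, so T_eq⁴ = S(1−A)/(4σ).
T_eq = [1.56 × 0.87 / (4 × 5.67×10⁻⁸)]^(1/4) = (5.97×10⁶)^(1/4) = 49.4 K.

T_eq ≈ 49.4 K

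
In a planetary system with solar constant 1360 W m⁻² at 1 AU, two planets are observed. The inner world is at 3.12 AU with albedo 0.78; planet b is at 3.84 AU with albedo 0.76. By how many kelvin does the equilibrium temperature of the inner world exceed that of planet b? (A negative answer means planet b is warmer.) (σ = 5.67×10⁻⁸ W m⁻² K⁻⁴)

ΔT ≈ 8.5 K

T_eq = [S₀(1−A)/(4σd²)]^(1/4), so T ∝ (1−A)^(1/4) / √d.
T₁ = [1360×0.22/(4×5.67×10⁻⁸×3.12²)]^(1/4) = 107.90 K.
T₂ = [1360×0.24/(4×5.67×10⁻⁸×3.84²)]^(1/4) = 99.39 K.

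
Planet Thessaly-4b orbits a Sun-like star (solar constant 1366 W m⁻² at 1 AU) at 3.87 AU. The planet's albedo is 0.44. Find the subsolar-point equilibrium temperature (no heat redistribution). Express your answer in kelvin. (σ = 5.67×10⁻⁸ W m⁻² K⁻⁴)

Flux at 3.87 AU: S = 1366/3.87² = 91.2 W m⁻².
At the subsolar point the surface absorbs S(1−A) and emits σT⁴ per unit area — no factor of 4, since only the local patch is in balance.
T = [91.2 × 0.56 / 5.67×10⁻⁸]^(1/4) = (9.01×10⁸)^(1/4) = 173 K.

T_ss ≈ 173 K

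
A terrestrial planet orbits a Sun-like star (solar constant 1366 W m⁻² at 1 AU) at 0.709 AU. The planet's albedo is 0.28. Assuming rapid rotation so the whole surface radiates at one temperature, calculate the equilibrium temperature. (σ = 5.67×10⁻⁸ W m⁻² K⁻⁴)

T_eq ≈ 305 K

Flux at 0.709 AU: S = 1366/0.709² = 2720 W m⁻².
Energy balance: absorbed = emitted ⇒ πR²·S(1−A) = 4πR²·σT_eq⁴, so T_eq⁴ = S(1−A)/(4σ).
T_eq = [2720 × 0.72 / (4 × 5.67×10⁻⁸)]^(1/4) = (8.63×10⁹)^(1/4) = 305 K.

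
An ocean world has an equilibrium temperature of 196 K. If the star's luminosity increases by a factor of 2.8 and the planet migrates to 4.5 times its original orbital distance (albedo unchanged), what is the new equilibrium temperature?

T_eq ≈ 120 K

T_eq ∝ L^(1/4) · d^(−1/2).
T′ = 196 × 2.8^(1/4) / 4.5^(1/2) = 120 K.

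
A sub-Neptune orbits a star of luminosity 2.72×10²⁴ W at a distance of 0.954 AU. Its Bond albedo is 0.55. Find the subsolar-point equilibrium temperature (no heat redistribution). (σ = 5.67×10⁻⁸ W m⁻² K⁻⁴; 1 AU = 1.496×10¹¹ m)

d = 0.954 AU = 1.43×10¹¹ m.
Flux: S = L/(4πd²) = 2.72×10²⁴/(4π×(1.43×10¹¹)²) = 10.6 W m⁻².
At the subsolar point the surface absorbs S(1−A) and emits σT⁴ per unit area — no factor of 4, since only the local patch is in balance.
T = [10.6 × 0.45 / 5.67×10⁻⁸]^(1/4) = (8.43×10⁷)^(1/4) = 95.8 K.

T_ss ≈ 95.8 K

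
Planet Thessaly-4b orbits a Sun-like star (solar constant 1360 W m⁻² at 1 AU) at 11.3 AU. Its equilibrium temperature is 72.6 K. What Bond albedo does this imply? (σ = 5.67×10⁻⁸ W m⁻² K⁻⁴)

A ≈ 0.41

Flux at 11.3 AU: S = 1360/11.3² = 10.7 W m⁻².
From T_eq⁴ = S(1−A)/(4σ): 1−A = 4σT_eq⁴/S.
1−A = 4 × 5.67×10⁻⁸ × (72.6)⁴ / 10.7 = 0.592.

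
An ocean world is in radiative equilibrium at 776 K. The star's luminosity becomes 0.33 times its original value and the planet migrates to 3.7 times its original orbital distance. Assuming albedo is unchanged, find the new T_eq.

T_eq ≈ 306 K

T_eq ∝ L^(1/4) · d^(−1/2).
T′ = 776 × 0.33^(1/4) / 3.7^(1/2) = 306 K.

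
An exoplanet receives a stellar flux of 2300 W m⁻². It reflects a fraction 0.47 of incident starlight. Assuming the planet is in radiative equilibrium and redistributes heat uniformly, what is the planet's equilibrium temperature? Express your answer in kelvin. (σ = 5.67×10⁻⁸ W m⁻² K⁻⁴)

T_eq ≈ 271 K

Energy balance: absorbed = emitted ⇒ πR²·S(1−A) = 4πR²·σT_eq⁴, so T_eq⁴ = S(1−A)/(4σ).
T_eq = [2300 × 0.53 / (4 × 5.67×10⁻⁸)]^(1/4) = (5.37×10⁹)^(1/4) = 271 K.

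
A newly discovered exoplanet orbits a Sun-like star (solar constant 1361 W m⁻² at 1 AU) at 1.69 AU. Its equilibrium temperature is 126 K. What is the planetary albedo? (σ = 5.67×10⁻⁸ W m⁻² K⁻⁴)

A ≈ 0.88

Flux at 1.69 AU: S = 1361/1.69² = 477 W m⁻².
From T_eq⁴ = S(1−A)/(4σ): 1−A = 4σT_eq⁴/S.
1−A = 4 × 5.67×10⁻⁸ × (126)⁴ / 477 = 0.120.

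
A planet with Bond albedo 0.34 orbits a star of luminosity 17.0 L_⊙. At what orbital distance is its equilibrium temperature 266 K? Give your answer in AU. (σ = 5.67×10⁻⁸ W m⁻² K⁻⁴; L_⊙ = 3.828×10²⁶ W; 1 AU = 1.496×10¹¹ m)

d ≈ 3.67 AU

L = 17.0 × 3.828×10²⁶ = 6.51×10²⁷ W.
From T_eq⁴ = L(1−A)/(16πσd²): d = √[L(1−A)/(16πσT_eq⁴)].
d = √[6.51×10²⁷ × 0.66 / (16π × 5.67×10⁻⁸ × (266)⁴)] = 5.49×10¹¹ m = 3.67 AU.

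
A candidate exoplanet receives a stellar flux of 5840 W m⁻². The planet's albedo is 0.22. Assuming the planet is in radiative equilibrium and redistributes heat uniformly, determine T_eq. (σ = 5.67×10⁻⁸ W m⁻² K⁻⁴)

Energy balance: absorbed = emitted ⇒ πR²·S(1−A) = 4πR²·σT_eq⁴, so T_eq⁴ = S(1−A)/(4σ).
T_eq = [5840 × 0.78 / (4 × 5.67×10⁻⁸)]^(1/4) = (2.01×10¹⁰)^(1/4) = 376 K.

T_eq ≈ 376 K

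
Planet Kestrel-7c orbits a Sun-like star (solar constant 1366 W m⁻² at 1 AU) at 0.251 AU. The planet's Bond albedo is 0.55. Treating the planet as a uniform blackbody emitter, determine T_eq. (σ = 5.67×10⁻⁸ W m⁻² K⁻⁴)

Flux at 0.251 AU: S = 1366/0.251² = 2.17×10⁴ W m⁻².
Energy balance: absorbed = emitted ⇒ πR²·S(1−A) = 4πR²·σT_eq⁴, so T_eq⁴ = S(1−A)/(4σ).
T_eq = [2.17×10⁴ × 0.45 / (4 × 5.67×10⁻⁸)]^(1/4) = (4.30×10¹⁰)^(1/4) = 455 K.

T_eq ≈ 455 K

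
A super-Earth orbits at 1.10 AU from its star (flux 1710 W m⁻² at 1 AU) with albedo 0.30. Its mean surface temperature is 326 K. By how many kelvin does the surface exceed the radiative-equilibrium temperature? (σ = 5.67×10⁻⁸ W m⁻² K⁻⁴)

S = 1710/1.10² = 1413 W m⁻².
T_eq = [S(1−A)/(4σ)]^(1/4) = [1413×0.70/(4×5.67×10⁻⁸)]^(1/4) = 257.0 K.
ΔT = T_surf − T_eq = 326 − 257.0.

ΔT ≈ 69.0 K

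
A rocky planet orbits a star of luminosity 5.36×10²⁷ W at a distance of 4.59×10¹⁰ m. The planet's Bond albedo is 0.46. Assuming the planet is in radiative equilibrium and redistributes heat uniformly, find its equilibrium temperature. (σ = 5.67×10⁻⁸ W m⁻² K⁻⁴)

T_eq ≈ 833 K

Flux: S = L/(4πd²) = 5.36×10²⁷/(4π×(4.59×10¹⁰)²) = 2.02×10⁵ W m⁻².
Energy balance: absorbed = emitted ⇒ πR²·S(1−A) = 4πR²·σT_eq⁴, so T_eq⁴ = S(1−A)/(4σ).
T_eq = [2.02×10⁵ × 0.54 / (4 × 5.67×10⁻⁸)]^(1/4) = (4.82×10¹¹)^(1/4) = 833 K.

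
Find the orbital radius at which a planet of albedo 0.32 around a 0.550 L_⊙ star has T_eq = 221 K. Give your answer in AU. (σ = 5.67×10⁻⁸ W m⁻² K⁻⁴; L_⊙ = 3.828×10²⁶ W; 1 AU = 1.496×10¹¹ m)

d ≈ 0.970 AU

L = 0.550 × 3.828×10²⁶ = 2.11×10²⁶ W.
From T_eq⁴ = L(1−A)/(16πσd²): d = √[L(1−A)/(16πσT_eq⁴)].
d = √[2.11×10²⁶ × 0.68 / (16π × 5.67×10⁻⁸ × (221)⁴)] = 1.45×10¹¹ m = 0.970 AU.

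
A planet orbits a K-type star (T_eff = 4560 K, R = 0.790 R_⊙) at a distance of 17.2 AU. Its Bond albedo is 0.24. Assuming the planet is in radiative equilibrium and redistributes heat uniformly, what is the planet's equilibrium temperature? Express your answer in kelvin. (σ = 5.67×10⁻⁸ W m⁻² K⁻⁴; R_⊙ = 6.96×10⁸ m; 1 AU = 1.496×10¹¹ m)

T_eq ≈ 44.0 K

R_⋆ = 0.790 × 6.96×10⁸ = 5.50×10⁸ m.
d = 17.2 AU = 2.57×10¹² m.
L = 4πR_⋆²σT_⋆⁴ = 4π(5.50×10⁸)² × 5.67×10⁻⁸ × (4560)⁴ = 9.31×10²⁵ W.
S = L/(4πd²) = 1.12 W m⁻².
Energy balance: absorbed = emitted ⇒ πR²·S(1−A) = 4πR²·σT_eq⁴, so T_eq⁴ = S(1−A)/(4σ).
T_eq = [1.12 × 0.76 / (4 × 5.67×10⁻⁸)]^(1/4) = (3.75×10⁶)^(1/4) = 44.0 K.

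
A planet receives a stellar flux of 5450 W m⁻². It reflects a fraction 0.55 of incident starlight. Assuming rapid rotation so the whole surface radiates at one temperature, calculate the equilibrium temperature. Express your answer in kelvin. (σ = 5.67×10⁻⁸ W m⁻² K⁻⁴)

T_eq ≈ 322 K

Energy balance: absorbed = emitted ⇒ πR²·S(1−A) = 4πR²·σT_eq⁴, so T_eq⁴ = S(1−A)/(4σ).
T_eq = [5450 × 0.45 / (4 × 5.67×10⁻⁸)]^(1/4) = (1.08×10¹⁰)^(1/4) = 322 K.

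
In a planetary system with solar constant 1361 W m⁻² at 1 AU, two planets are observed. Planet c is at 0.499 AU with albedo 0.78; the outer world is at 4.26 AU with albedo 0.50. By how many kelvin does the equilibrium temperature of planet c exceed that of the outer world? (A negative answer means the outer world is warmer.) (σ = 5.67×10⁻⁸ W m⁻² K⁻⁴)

ΔT ≈ 156.4 K

T_eq = [S₀(1−A)/(4σd²)]^(1/4), so T ∝ (1−A)^(1/4) / √d.
T₁ = [1361×0.22/(4×5.67×10⁻⁸×0.499²)]^(1/4) = 269.84 K.
T₂ = [1361×0.50/(4×5.67×10⁻⁸×4.26²)]^(1/4) = 113.39 K.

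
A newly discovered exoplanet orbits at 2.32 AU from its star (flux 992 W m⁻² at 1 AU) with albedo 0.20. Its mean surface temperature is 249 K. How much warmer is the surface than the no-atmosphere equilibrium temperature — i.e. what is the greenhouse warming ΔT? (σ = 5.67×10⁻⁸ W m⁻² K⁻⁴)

S = 992/2.32² = 184.3 W m⁻².
T_eq = [S(1−A)/(4σ)]^(1/4) = [184.3×0.80/(4×5.67×10⁻⁸)]^(1/4) = 159.7 K.
ΔT = T_surf − T_eq = 249 − 159.7.

ΔT ≈ 89.3 K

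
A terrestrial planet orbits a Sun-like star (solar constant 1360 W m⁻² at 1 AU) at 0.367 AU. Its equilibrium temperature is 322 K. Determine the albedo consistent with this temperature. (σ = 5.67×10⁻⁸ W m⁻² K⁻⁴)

A ≈ 0.76

Flux at 0.367 AU: S = 1360/0.367² = 1.01×10⁴ W m⁻².
From T_eq⁴ = S(1−A)/(4σ): 1−A = 4σT_eq⁴/S.
1−A = 4 × 5.67×10⁻⁸ × (322)⁴ / 1.01×10⁴ = 0.241.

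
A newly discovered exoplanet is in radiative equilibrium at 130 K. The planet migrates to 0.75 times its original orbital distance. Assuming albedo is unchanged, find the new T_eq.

T_eq ≈ 150 K

T_eq ∝ L^(1/4) · d^(−1/2).
T′ = 130 / 0.75^(1/2) = 150 K.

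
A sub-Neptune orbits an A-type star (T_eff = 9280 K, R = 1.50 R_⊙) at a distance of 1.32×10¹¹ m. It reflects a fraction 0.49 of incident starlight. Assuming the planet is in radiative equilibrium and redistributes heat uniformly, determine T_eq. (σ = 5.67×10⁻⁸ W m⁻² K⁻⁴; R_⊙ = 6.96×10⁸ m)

R_⋆ = 1.50 × 6.96×10⁸ = 1.04×10⁹ m.
L = 4πR_⋆²σT_⋆⁴ = 4π(1.04×10⁹)² × 5.67×10⁻⁸ × (9280)⁴ = 5.76×10²⁷ W.
S = L/(4πd²) = 2.63×10⁴ W m⁻².
Energy balance: absorbed = emitted ⇒ πR²·S(1−A) = 4πR²·σT_eq⁴, so T_eq⁴ = S(1−A)/(4σ).
T_eq = [2.63×10⁴ × 0.51 / (4 × 5.67×10⁻⁸)]^(1/4) = (5.92×10¹⁰)^(1/4) = 493 K.

T_eq ≈ 493 K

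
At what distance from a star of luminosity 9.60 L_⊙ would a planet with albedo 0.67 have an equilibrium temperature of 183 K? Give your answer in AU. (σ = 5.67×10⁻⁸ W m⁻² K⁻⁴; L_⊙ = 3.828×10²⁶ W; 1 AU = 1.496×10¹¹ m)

L = 9.60 × 3.828×10²⁶ = 3.67×10²⁷ W.
From T_eq⁴ = L(1−A)/(16πσd²): d = √[L(1−A)/(16πσT_eq⁴)].
d = √[3.67×10²⁷ × 0.33 / (16π × 5.67×10⁻⁸ × (183)⁴)] = 6.16×10¹¹ m = 4.12 AU.

d ≈ 4.12 AU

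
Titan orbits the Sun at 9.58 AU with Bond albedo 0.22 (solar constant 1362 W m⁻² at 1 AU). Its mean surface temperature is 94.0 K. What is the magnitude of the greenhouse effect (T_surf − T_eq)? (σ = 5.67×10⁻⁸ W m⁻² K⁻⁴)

S = 1362/9.58² = 14.84 W m⁻².
T_eq = [S(1−A)/(4σ)]^(1/4) = [14.84×0.78/(4×5.67×10⁻⁸)]^(1/4) = 84.5 K.
ΔT = T_surf − T_eq = 94 − 84.5.

ΔT ≈ 9.5 K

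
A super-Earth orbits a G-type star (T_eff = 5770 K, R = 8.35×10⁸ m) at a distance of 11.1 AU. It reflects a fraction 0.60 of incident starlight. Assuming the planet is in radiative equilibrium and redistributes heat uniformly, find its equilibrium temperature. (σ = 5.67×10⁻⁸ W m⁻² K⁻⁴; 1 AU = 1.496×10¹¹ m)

T_eq ≈ 72.8 K

d = 11.1 AU = 1.66×10¹² m.
L = 4πR_⋆²σT_⋆⁴ = 4π(8.35×10⁸)² × 5.67×10⁻⁸ × (5770)⁴ = 5.51×10²⁶ W.
S = L/(4πd²) = 15.9 W m⁻².
Energy balance: absorbed = emitted ⇒ πR²·S(1−A) = 4πR²·σT_eq⁴, so T_eq⁴ = S(1−A)/(4σ).
T_eq = [15.9 × 0.40 / (4 × 5.67×10⁻⁸)]^(1/4) = (2.80×10⁷)^(1/4) = 72.8 K.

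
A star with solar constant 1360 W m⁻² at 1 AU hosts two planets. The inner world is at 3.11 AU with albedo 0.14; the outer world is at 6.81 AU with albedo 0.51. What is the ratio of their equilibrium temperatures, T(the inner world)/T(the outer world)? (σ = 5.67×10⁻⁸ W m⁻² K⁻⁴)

T_eq = [S₀(1−A)/(4σd²)]^(1/4), so T ∝ (1−A)^(1/4) / √d.
T₁ = [1360×0.86/(4×5.67×10⁻⁸×3.11²)]^(1/4) = 151.96 K.
T₂ = [1360×0.49/(4×5.67×10⁻⁸×6.81²)]^(1/4) = 89.22 K.

T₁/T₂ ≈ 1.703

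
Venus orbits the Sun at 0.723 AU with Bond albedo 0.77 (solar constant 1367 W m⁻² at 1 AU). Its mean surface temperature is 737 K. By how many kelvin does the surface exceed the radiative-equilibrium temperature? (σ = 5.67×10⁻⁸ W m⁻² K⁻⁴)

S = 1367/0.723² = 2615 W m⁻².
T_eq = [S(1−A)/(4σ)]^(1/4) = [2615×0.23/(4×5.67×10⁻⁸)]^(1/4) = 226.9 K.
ΔT = T_surf − T_eq = 737 − 226.9.

ΔT ≈ 510.1 K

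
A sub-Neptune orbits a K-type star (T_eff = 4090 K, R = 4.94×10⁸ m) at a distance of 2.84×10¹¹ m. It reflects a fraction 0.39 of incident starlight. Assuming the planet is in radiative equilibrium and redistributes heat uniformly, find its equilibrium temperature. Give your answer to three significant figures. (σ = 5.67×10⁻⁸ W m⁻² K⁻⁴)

L = 4πR_⋆²σT_⋆⁴ = 4π(4.94×10⁸)² × 5.67×10⁻⁸ × (4090)⁴ = 4.87×10²⁵ W.
S = L/(4πd²) = 48.0 W m⁻².
Energy balance: absorbed = emitted ⇒ πR²·S(1−A) = 4πR²·σT_eq⁴, so T_eq⁴ = S(1−A)/(4σ).
T_eq = [48.0 × 0.61 / (4 × 5.67×10⁻⁸)]^(1/4) = (1.29×10⁸)^(1/4) = 107 K.

T_eq ≈ 107 K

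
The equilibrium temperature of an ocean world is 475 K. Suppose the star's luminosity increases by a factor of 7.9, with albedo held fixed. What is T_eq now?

T_eq ≈ 796 K

T_eq ∝ L^(1/4) · d^(−1/2).
T′ = 475 × 7.9^(1/4) = 796 K.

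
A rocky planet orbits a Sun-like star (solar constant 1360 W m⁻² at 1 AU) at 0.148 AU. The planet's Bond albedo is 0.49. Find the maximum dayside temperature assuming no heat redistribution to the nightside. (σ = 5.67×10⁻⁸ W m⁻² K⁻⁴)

T_ss ≈ 864 K

Flux at 0.148 AU: S = 1360/0.148² = 6.21×10⁴ W m⁻².
With no redistribution each surface element balances locally: S(1−A) = σT⁴.
T = [6.21×10⁴ × 0.51 / 5.67×10⁻⁸]^(1/4) = (5.58×10¹¹)^(1/4) = 864 K.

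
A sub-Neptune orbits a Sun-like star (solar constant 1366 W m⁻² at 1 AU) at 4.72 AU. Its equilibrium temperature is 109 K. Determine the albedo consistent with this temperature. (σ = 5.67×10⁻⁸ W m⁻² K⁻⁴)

Flux at 4.72 AU: S = 1366/4.72² = 61.3 W m⁻².
From T_eq⁴ = S(1−A)/(4σ): 1−A = 4σT_eq⁴/S.
1−A = 4 × 5.67×10⁻⁸ × (109)⁴ / 61.3 = 0.522.

A ≈ 0.48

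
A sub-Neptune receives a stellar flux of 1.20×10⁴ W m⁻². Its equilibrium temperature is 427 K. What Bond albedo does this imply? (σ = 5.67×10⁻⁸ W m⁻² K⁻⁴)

From T_eq⁴ = S(1−A)/(4σ): 1−A = 4σT_eq⁴/S.
1−A = 4 × 5.67×10⁻⁸ × (427)⁴ / 1.20×10⁴ = 0.628.

A ≈ 0.37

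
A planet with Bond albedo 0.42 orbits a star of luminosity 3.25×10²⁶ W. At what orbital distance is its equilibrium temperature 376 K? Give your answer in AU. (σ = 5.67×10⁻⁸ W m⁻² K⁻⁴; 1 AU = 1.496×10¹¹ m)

From T_eq⁴ = L(1−A)/(16πσd²): d = √[L(1−A)/(16πσT_eq⁴)].
d = √[3.25×10²⁶ × 0.58 / (16π × 5.67×10⁻⁸ × (376)⁴)] = 5.75×10¹⁰ m = 0.385 AU.

d ≈ 0.385 AU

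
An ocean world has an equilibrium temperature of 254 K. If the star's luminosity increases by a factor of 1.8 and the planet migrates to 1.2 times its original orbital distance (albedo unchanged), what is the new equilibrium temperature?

T_eq ≈ 269 K

T_eq ∝ L^(1/4) · d^(−1/2).
T′ = 254 × 1.8^(1/4) / 1.2^(1/2) = 269 K.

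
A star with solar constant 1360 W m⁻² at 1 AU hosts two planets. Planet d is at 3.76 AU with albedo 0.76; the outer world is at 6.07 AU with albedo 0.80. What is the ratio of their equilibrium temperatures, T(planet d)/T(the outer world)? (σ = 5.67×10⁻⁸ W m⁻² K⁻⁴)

T_eq = [S₀(1−A)/(4σd²)]^(1/4), so T ∝ (1−A)^(1/4) / √d.
T₁ = [1360×0.24/(4×5.67×10⁻⁸×3.76²)]^(1/4) = 100.45 K.
T₂ = [1360×0.20/(4×5.67×10⁻⁸×6.07²)]^(1/4) = 75.53 K.

T₁/T₂ ≈ 1.330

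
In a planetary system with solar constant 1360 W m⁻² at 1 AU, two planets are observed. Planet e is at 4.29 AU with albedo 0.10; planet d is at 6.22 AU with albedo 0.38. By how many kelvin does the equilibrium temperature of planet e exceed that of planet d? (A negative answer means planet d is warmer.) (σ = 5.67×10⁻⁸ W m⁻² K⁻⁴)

ΔT ≈ 31.9 K

T_eq = [S₀(1−A)/(4σd²)]^(1/4), so T ∝ (1−A)^(1/4) / √d.
T₁ = [1360×0.90/(4×5.67×10⁻⁸×4.29²)]^(1/4) = 130.86 K.
T₂ = [1360×0.62/(4×5.67×10⁻⁸×6.22²)]^(1/4) = 99.01 K.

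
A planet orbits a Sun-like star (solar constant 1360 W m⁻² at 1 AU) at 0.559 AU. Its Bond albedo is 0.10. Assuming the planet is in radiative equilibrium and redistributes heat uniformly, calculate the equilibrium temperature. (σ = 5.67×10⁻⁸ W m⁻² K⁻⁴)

Flux at 0.559 AU: S = 1360/0.559² = 4350 W m⁻².
Energy balance: absorbed = emitted ⇒ πR²·S(1−A) = 4πR²·σT_eq⁴, so T_eq⁴ = S(1−A)/(4σ).
T_eq = [4350 × 0.90 / (4 × 5.67×10⁻⁸)]^(1/4) = (1.73×10¹⁰)^(1/4) = 363 K.

T_eq ≈ 363 K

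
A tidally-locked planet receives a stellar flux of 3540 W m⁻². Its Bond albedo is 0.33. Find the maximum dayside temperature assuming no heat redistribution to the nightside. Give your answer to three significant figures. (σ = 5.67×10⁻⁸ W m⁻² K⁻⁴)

T_ss ≈ 452 K

With no redistribution each surface element balances locally: S(1−A) = σT⁴.
T = [3540 × 0.67 / 5.67×10⁻⁸]^(1/4) = (4.18×10¹⁰)^(1/4) = 452 K.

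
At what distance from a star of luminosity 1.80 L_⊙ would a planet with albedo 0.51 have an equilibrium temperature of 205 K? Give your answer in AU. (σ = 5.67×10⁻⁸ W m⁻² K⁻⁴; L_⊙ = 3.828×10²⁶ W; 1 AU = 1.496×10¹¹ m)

d ≈ 1.73 AU

L = 1.80 × 3.828×10²⁶ = 6.89×10²⁶ W.
From T_eq⁴ = L(1−A)/(16πσd²): d = √[L(1−A)/(16πσT_eq⁴)].
d = √[6.89×10²⁶ × 0.49 / (16π × 5.67×10⁻⁸ × (205)⁴)] = 2.59×10¹¹ m = 1.73 AU.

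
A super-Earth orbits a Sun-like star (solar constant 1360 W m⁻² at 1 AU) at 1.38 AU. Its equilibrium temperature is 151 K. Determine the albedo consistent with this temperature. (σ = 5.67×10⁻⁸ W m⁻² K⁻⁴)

A ≈ 0.83

Flux at 1.38 AU: S = 1360/1.38² = 714 W m⁻².
From T_eq⁴ = S(1−A)/(4σ): 1−A = 4σT_eq⁴/S.
1−A = 4 × 5.67×10⁻⁸ × (151)⁴ / 714 = 0.165.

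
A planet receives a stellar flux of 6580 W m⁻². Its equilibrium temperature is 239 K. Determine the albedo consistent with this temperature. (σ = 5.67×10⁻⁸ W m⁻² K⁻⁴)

A ≈ 0.89

From T_eq⁴ = S(1−A)/(4σ): 1−A = 4σT_eq⁴/S.
1−A = 4 × 5.67×10⁻⁸ × (239)⁴ / 6580 = 0.112.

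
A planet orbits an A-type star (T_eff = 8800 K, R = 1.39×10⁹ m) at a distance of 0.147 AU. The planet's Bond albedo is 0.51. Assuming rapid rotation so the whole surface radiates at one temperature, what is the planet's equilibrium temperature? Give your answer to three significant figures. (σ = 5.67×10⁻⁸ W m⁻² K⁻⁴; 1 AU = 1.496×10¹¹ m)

T_eq ≈ 1310 K

d = 0.147 AU = 2.20×10¹⁰ m.
L = 4πR_⋆²σT_⋆⁴ = 4π(1.39×10⁹)² × 5.67×10⁻⁸ × (8800)⁴ = 8.26×10²⁷ W.
S = L/(4πd²) = 1.36×10⁶ W m⁻².
Energy balance: absorbed = emitted ⇒ πR²·S(1−A) = 4πR²·σT_eq⁴, so T_eq⁴ = S(1−A)/(4σ).
T_eq = [1.36×10⁶ × 0.49 / (4 × 5.67×10⁻⁸)]^(1/4) = (2.93×10¹²)^(1/4) = 1310 K.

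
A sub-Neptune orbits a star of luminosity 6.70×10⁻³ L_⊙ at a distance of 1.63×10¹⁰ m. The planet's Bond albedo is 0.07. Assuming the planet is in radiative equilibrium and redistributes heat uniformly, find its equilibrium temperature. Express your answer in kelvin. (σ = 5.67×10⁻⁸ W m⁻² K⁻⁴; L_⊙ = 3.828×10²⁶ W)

T_eq ≈ 237 K

L = 6.70×10⁻³ × 3.828×10²⁶ = 2.56×10²⁴ W.
Flux: S = L/(4πd²) = 2.56×10²⁴/(4π×(1.63×10¹⁰)²) = 768 W m⁻².
Energy balance: absorbed = emitted ⇒ πR²·S(1−A) = 4πR²·σT_eq⁴, so T_eq⁴ = S(1−A)/(4σ).
T_eq = [768 × 0.93 / (4 × 5.67×10⁻⁸)]^(1/4) = (3.15×10⁹)^(1/4) = 237 K.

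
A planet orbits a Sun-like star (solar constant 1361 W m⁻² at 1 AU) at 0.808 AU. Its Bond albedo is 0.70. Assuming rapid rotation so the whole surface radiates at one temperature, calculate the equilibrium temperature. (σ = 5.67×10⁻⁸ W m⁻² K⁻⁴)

T_eq ≈ 229 K

Flux at 0.808 AU: S = 1361/0.808² = 2080 W m⁻².
Energy balance: absorbed = emitted ⇒ πR²·S(1−A) = 4πR²·σT_eq⁴, so T_eq⁴ = S(1−A)/(4σ).
T_eq = [2080 × 0.30 / (4 × 5.67×10⁻⁸)]^(1/4) = (2.76×10⁹)^(1/4) = 229 K.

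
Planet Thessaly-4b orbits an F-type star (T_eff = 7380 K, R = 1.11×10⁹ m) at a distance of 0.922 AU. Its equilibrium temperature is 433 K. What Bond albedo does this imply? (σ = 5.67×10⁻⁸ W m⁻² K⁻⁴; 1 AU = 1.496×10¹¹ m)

d = 0.922 AU = 1.38×10¹¹ m.
L = 4πR_⋆²σT_⋆⁴ = 4π(1.11×10⁹)² × 5.67×10⁻⁸ × (7380)⁴ = 2.60×10²⁷ W.
S = L/(4πd²) = 1.09×10⁴ W m⁻².
From T_eq⁴ = S(1−A)/(4σ): 1−A = 4σT_eq⁴/S.
1−A = 4 × 5.67×10⁻⁸ × (433)⁴ / 1.09×10⁴ = 0.732.

A ≈ 0.27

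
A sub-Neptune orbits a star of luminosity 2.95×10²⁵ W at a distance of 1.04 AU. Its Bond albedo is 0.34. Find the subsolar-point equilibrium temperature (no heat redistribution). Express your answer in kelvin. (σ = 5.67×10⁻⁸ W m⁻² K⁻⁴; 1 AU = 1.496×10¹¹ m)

T_ss ≈ 183 K

d = 1.04 AU = 1.56×10¹¹ m.
Flux: S = L/(4πd²) = 2.95×10²⁵/(4π×(1.56×10¹¹)²) = 97.0 W m⁻².
At the subsolar point the surface absorbs S(1−A) and emits σT⁴ per unit area — no factor of 4, since only the local patch is in balance.
T = [97.0 × 0.66 / 5.67×10⁻⁸]^(1/4) = (1.13×10⁹)^(1/4) = 183 K.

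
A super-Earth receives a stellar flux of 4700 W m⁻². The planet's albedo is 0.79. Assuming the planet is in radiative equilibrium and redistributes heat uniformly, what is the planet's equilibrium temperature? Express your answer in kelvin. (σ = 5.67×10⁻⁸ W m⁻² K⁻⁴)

T_eq ≈ 257 K

Energy balance: absorbed = emitted ⇒ πR²·S(1−A) = 4πR²·σT_eq⁴, so T_eq⁴ = S(1−A)/(4σ).
T_eq = [4700 × 0.21 / (4 × 5.67×10⁻⁸)]^(1/4) = (4.35×10⁹)^(1/4) = 257 K.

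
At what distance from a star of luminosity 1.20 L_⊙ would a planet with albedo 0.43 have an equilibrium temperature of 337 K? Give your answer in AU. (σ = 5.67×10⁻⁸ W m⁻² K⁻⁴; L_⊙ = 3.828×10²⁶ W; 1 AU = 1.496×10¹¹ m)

d ≈ 0.564 AU

L = 1.20 × 3.828×10²⁶ = 4.59×10²⁶ W.
From T_eq⁴ = L(1−A)/(16πσd²): d = √[L(1−A)/(16πσT_eq⁴)].
d = √[4.59×10²⁶ × 0.57 / (16π × 5.67×10⁻⁸ × (337)⁴)] = 8.44×10¹⁰ m = 0.564 AU.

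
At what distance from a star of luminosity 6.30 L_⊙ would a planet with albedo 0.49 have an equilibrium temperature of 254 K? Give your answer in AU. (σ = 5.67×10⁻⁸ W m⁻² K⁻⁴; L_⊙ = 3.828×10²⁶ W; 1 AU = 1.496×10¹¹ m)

d ≈ 2.15 AU

L = 6.30 × 3.828×10²⁶ = 2.41×10²⁷ W.
From T_eq⁴ = L(1−A)/(16πσd²): d = √[L(1−A)/(16πσT_eq⁴)].
d = √[2.41×10²⁷ × 0.51 / (16π × 5.67×10⁻⁸ × (254)⁴)] = 3.22×10¹¹ m = 2.15 AU.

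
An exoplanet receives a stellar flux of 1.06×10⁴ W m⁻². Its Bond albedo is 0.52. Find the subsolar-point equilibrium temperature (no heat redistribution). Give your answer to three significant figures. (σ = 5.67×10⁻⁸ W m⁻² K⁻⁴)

T_ss ≈ 547 K

At the subsolar point the surface absorbs S(1−A) and emits σT⁴ per unit area — no factor of 4, since only the local patch is in balance.
T = [1.06×10⁴ × 0.48 / 5.67×10⁻⁸]^(1/4) = (8.97×10¹⁰)^(1/4) = 547 K.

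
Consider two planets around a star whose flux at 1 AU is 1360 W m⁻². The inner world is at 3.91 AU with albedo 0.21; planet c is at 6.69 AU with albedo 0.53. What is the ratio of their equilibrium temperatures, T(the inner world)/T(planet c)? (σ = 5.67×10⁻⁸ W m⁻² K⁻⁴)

T₁/T₂ ≈ 1.489

T_eq = [S₀(1−A)/(4σd²)]^(1/4), so T ∝ (1−A)^(1/4) / √d.
T₁ = [1360×0.79/(4×5.67×10⁻⁸×3.91²)]^(1/4) = 132.68 K.
T₂ = [1360×0.47/(4×5.67×10⁻⁸×6.69²)]^(1/4) = 89.08 K.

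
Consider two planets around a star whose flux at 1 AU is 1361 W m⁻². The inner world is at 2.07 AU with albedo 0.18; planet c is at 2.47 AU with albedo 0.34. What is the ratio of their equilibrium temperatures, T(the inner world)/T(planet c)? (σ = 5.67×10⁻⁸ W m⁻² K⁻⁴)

T₁/T₂ ≈ 1.153

T_eq = [S₀(1−A)/(4σd²)]^(1/4), so T ∝ (1−A)^(1/4) / √d.
T₁ = [1361×0.82/(4×5.67×10⁻⁸×2.07²)]^(1/4) = 184.09 K.
T₂ = [1361×0.66/(4×5.67×10⁻⁸×2.47²)]^(1/4) = 159.62 K.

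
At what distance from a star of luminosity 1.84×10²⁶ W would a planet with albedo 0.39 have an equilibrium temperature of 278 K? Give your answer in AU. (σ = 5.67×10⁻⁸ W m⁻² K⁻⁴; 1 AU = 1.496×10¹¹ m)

From T_eq⁴ = L(1−A)/(16πσd²): d = √[L(1−A)/(16πσT_eq⁴)].
d = √[1.84×10²⁶ × 0.61 / (16π × 5.67×10⁻⁸ × (278)⁴)] = 8.12×10¹⁰ m = 0.543 AU.

d ≈ 0.543 AU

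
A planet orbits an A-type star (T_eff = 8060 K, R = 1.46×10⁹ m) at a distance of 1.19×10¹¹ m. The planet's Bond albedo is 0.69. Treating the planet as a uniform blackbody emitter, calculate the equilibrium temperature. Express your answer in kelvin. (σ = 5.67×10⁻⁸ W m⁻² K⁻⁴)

T_eq ≈ 471 K

L = 4πR_⋆²σT_⋆⁴ = 4π(1.46×10⁹)² × 5.67×10⁻⁸ × (8060)⁴ = 6.41×10²⁷ W.
S = L/(4πd²) = 3.60×10⁴ W m⁻².
Energy balance: absorbed = emitted ⇒ πR²·S(1−A) = 4πR²·σT_eq⁴, so T_eq⁴ = S(1−A)/(4σ).
T_eq = [3.60×10⁴ × 0.31 / (4 × 5.67×10⁻⁸)]^(1/4) = (4.92×10¹⁰)^(1/4) = 471 K.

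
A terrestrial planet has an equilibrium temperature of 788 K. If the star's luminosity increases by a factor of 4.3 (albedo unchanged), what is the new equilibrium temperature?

T_eq ≈ 1130 K

T_eq ∝ L^(1/4) · d^(−1/2).
T′ = 788 × 4.3^(1/4) = 1130 K.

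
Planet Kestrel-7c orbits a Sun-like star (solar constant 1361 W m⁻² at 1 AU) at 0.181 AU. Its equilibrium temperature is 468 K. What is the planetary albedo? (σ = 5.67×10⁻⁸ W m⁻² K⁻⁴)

A ≈ 0.74

Flux at 0.181 AU: S = 1361/0.181² = 4.15×10⁴ W m⁻².
From T_eq⁴ = S(1−A)/(4σ): 1−A = 4σT_eq⁴/S.
1−A = 4 × 5.67×10⁻⁸ × (468)⁴ / 4.15×10⁴ = 0.262.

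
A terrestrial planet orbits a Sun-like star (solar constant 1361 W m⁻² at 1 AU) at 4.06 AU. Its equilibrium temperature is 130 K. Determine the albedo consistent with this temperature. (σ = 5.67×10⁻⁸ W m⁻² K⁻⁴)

Flux at 4.06 AU: S = 1361/4.06² = 82.6 W m⁻².
From T_eq⁴ = S(1−A)/(4σ): 1−A = 4σT_eq⁴/S.
1−A = 4 × 5.67×10⁻⁸ × (130)⁴ / 82.6 = 0.785.

A ≈ 0.22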